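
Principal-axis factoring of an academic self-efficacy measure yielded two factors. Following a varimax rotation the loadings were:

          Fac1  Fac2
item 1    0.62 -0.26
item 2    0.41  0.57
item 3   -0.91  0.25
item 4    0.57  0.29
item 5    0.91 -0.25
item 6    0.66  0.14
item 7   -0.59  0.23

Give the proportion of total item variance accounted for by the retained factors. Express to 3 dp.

SS loadings by factor: 3.3173, 0.6741; total = 3.9914.
Total variance with 7 standardized items is 7, so the solution explains 3.9914/7 = 0.5702.

0.570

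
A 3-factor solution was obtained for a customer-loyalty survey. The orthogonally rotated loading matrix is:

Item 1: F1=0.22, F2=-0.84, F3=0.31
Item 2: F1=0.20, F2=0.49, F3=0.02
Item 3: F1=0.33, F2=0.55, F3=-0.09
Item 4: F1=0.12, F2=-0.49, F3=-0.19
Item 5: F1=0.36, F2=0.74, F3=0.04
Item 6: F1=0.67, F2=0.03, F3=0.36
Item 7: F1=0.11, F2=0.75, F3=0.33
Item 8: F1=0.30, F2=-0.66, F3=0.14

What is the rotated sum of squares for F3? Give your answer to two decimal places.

SS loadings for F3 = 0.31² + 0.02² + (-0.09)² + (-0.19)² + 0.04² + 0.36² + 0.33² + 0.14² = 0.0961 + 0.0004 + 0.0081 + 0.0361 + 0.0016 + 0.1296 + 0.1089 + 0.0196 = 0.4004

0.40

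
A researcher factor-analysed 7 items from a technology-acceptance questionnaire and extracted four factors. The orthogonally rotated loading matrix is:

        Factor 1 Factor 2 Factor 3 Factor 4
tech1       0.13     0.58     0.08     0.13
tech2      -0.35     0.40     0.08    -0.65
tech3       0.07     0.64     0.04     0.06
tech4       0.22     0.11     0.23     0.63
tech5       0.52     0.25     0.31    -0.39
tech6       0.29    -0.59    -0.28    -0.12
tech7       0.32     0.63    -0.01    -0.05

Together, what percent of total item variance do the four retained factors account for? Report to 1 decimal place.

SS loadings by factor: 0.6496, 1.7256, 0.2419, 1.0089; total = 3.6260.
Total variance with 7 standardized items is 7, so the solution explains 3.6260/7 = 0.5180 = 51.80%.

51.8%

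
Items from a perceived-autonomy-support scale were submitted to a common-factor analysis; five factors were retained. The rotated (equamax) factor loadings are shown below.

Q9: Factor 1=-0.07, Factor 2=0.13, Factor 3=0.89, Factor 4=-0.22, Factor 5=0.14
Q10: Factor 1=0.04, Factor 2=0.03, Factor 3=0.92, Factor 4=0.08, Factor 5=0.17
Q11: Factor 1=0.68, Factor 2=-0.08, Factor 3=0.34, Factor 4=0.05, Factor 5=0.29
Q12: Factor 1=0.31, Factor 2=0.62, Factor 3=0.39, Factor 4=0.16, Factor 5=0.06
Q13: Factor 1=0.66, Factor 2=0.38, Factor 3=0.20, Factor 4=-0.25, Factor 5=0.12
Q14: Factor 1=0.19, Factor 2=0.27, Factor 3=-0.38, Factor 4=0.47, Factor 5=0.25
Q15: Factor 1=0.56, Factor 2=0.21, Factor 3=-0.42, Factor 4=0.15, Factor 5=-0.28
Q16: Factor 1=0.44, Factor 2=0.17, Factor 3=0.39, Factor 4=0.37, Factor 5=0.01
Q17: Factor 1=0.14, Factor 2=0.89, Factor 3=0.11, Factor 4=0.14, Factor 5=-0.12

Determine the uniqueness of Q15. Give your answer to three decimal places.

0.365

h² = 0.56² + 0.21² + (-0.42)² + 0.15² + (-0.28)² = 0.3136 + 0.0441 + 0.1764 + 0.0225 + 0.0784 = 0.6350
Uniqueness u² = 1 − h² = 1 − 0.6350 = 0.3650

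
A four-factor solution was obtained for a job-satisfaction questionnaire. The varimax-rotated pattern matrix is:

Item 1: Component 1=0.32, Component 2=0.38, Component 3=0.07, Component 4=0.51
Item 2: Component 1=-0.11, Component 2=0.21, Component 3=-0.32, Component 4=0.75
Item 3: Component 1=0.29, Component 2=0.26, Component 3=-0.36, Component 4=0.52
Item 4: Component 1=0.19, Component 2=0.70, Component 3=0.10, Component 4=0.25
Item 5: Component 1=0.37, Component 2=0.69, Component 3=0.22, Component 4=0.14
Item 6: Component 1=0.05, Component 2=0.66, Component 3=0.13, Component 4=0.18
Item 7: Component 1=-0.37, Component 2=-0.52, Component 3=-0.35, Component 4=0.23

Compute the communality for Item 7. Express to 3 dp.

h² = (-0.37)² + (-0.52)² + (-0.35)² + 0.23² = 0.1369 + 0.2704 + 0.1225 + 0.0529 = 0.5827

0.583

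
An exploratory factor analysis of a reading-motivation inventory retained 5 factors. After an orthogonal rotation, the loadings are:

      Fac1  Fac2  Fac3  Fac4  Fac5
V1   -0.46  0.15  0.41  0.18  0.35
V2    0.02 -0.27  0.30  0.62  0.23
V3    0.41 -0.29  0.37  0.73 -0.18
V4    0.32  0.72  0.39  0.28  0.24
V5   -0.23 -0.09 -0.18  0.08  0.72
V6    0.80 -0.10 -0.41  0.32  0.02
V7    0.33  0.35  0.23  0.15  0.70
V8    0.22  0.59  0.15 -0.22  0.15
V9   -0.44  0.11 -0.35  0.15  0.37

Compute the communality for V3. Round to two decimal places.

h² = 0.41² + (-0.29)² + 0.37² + 0.73² + (-0.18)² = 0.1681 + 0.0841 + 0.1369 + 0.5329 + 0.0324 = 0.9544

0.95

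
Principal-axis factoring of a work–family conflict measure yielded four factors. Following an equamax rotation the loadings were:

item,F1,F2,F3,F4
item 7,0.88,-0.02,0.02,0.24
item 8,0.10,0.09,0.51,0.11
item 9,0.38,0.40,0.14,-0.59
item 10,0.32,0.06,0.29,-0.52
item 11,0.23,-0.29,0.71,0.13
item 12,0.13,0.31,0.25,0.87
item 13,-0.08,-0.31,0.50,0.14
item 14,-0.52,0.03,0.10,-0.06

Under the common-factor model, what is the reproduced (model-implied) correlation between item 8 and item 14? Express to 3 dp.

-0.005

r̂ = Σ λ_i·λ_j across factors = (0.10)(-0.52) + (0.09)(0.03) + (0.51)(0.10) + (0.11)(-0.06)
  = -0.0520 +0.0027 +0.0510 -0.0066 = -0.0049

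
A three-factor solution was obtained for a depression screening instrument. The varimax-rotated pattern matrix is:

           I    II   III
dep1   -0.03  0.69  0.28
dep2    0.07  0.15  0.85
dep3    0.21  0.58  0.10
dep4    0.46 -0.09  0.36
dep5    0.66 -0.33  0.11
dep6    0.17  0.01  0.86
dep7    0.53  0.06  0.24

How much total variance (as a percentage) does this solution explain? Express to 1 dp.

53.0%

SS loadings by factor: 1.0069, 0.9557, 1.7498; total = 3.7124.
Total variance with 7 standardized items is 7, so the solution explains 3.7124/7 = 0.5303 = 53.03%.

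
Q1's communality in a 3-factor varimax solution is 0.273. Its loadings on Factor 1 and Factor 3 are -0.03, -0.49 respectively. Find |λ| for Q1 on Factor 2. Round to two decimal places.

0.18

Under orthogonal rotation h² = Σλ², so λ_Factor 2² = h² − (0.2410) = 0.273 − 0.2410 = 0.0320.
|λ| = √0.0320 = 0.1789.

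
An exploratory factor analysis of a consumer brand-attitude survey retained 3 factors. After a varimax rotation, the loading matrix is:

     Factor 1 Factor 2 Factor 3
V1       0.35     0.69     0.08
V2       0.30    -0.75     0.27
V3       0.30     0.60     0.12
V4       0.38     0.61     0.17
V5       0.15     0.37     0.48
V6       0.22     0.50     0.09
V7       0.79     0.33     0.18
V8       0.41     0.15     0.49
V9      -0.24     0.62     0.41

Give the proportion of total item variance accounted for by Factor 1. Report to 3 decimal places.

SS loadings for Factor 1 = 0.35² + 0.30² + 0.30² + 0.38² + 0.15² + 0.22² + 0.79² + 0.41² + (-0.24)² = 1.3676
Proportion of variance = 1.3676 / 9 = 0.1520.

0.152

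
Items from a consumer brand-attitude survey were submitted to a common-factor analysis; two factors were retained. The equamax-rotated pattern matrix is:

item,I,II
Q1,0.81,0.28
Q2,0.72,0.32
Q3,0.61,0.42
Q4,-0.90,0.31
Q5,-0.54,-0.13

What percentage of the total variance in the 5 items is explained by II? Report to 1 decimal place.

9.4%

SS loadings for II = 0.28² + 0.32² + 0.42² + 0.31² + (-0.13)² = 0.4702
With 5 standardized items, total variance = 5. Proportion = 0.4702/5 = 0.0940 → 9.40%.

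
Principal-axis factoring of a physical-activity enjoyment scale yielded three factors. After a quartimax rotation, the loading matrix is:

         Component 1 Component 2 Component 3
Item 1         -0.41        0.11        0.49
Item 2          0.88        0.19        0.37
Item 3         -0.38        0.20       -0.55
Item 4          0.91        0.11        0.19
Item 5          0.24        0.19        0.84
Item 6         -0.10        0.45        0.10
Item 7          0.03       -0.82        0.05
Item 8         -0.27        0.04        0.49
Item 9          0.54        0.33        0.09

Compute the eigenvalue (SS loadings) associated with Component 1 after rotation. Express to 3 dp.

SS loadings for Component 1 = (-0.41)² + 0.88² + (-0.38)² + 0.91² + 0.24² + (-0.10)² + 0.03² + (-0.27)² + 0.54² = 0.1681 + 0.7744 + 0.1444 + 0.8281 + 0.0576 + 0.0100 + 0.0009 + 0.0729 + 0.2916 = 2.3480

2.348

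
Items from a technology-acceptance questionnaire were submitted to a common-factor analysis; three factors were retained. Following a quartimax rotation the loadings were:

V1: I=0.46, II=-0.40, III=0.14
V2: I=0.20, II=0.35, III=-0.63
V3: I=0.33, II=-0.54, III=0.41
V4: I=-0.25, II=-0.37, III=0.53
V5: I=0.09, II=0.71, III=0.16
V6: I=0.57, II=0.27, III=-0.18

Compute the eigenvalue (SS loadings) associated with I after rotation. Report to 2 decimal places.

0.76

SS loadings for I = 0.46² + 0.20² + 0.33² + (-0.25)² + 0.09² + 0.57² = 0.2116 + 0.0400 + 0.1089 + 0.0625 + 0.0081 + 0.3249 = 0.7560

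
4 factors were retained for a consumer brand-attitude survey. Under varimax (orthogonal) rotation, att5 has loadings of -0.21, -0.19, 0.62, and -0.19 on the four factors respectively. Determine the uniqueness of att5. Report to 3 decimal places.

h² = (-0.21)² + (-0.19)² + 0.62² + (-0.19)² = 0.0441 + 0.0361 + 0.3844 + 0.0361 = 0.5007
Uniqueness u² = 1 − h² = 1 − 0.5007 = 0.4993

0.499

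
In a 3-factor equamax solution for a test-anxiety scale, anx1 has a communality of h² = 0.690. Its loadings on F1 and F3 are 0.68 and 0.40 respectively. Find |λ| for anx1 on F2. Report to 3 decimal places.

0.260

Under orthogonal rotation h² = Σλ², so λ_F2² = h² − (0.6224) = 0.690 − 0.6224 = 0.0676.
|λ| = √0.0676 = 0.2600.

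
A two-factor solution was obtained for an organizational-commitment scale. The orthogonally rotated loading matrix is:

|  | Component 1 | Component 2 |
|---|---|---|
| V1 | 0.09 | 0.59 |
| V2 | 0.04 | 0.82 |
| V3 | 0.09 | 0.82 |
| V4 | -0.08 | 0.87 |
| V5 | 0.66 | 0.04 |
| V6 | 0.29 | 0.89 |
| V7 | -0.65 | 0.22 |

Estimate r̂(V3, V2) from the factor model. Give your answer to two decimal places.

0.68

r̂ = Σ λ_i·λ_j across factors = (0.09)(0.04) + (0.82)(0.82)
  = +0.0036 +0.6724 = 0.6760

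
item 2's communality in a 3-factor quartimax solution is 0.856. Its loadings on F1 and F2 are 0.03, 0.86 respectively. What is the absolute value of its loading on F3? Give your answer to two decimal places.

0.34

Under orthogonal rotation h² = Σλ², so λ_F3² = h² − (0.7405) = 0.856 − 0.7405 = 0.1155.
|λ| = √0.1155 = 0.3399.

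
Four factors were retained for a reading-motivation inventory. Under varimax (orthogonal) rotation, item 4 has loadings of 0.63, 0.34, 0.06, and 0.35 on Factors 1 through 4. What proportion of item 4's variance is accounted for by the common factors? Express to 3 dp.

0.639

h² = 0.63² + 0.34² + 0.06² + 0.35² = 0.3969 + 0.1156 + 0.0036 + 0.1225 = 0.6386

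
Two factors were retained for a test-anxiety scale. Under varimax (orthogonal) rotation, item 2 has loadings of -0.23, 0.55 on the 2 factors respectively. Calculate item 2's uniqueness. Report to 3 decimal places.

h² = (-0.23)² + 0.55² = 0.0529 + 0.3025 = 0.3554
Uniqueness u² = 1 − h² = 1 − 0.3554 = 0.6446

0.645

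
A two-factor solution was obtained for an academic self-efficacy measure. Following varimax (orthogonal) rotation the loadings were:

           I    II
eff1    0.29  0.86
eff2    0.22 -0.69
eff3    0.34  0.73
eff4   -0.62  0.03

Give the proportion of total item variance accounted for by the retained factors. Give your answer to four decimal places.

0.5955

SS loadings by factor: 0.6325, 1.7495; total = 2.3820.
Total variance with 4 standardized items is 4, so the solution explains 2.3820/4 = 0.5955.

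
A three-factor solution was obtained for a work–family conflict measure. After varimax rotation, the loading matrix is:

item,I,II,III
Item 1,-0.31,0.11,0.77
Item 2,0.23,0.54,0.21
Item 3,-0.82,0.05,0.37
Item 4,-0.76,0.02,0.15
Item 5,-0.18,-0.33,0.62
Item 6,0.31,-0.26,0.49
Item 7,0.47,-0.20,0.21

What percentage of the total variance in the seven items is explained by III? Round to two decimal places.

20.93%

SS loadings for III = 0.77² + 0.21² + 0.37² + 0.15² + 0.62² + 0.49² + 0.21² = 1.4650
With 7 standardized items, total variance = 7. Proportion = 1.4650/7 = 0.2093 → 20.93%.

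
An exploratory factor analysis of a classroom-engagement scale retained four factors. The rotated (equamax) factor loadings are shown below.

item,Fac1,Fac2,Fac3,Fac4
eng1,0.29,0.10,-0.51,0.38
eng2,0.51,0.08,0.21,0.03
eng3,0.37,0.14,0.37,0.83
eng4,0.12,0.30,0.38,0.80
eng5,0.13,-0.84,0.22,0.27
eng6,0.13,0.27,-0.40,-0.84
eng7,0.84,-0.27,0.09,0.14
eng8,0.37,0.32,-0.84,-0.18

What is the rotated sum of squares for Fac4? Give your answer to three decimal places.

2.305

SS loadings for Fac4 = 0.38² + 0.03² + 0.83² + 0.80² + 0.27² + (-0.84)² + 0.14² + (-0.18)² = 0.1444 + 0.0009 + 0.6889 + 0.6400 + 0.0729 + 0.7056 + 0.0196 + 0.0324 = 2.3047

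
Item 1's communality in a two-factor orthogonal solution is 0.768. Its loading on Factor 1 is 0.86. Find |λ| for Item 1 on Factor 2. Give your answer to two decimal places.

0.17

Under orthogonal rotation h² = Σλ², so λ_Factor 2² = h² − (0.7396) = 0.768 − 0.7396 = 0.0284.
|λ| = √0.0284 = 0.1685.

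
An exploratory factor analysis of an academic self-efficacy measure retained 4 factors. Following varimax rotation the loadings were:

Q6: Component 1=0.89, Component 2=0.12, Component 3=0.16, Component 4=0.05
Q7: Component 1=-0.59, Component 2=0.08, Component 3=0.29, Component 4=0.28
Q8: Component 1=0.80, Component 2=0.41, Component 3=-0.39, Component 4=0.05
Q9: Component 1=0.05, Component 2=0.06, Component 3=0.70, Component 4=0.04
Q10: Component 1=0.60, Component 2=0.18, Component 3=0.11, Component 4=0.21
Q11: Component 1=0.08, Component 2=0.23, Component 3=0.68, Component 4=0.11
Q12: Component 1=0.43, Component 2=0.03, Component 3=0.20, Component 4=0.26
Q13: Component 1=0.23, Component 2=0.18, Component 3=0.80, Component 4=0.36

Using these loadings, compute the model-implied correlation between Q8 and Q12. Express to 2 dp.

r̂ = Σ λ_i·λ_j across factors = (0.80)(0.43) + (0.41)(0.03) + (-0.39)(0.20) + (0.05)(0.26)
  = +0.3440 +0.0123 -0.0780 +0.0130 = 0.2913

0.29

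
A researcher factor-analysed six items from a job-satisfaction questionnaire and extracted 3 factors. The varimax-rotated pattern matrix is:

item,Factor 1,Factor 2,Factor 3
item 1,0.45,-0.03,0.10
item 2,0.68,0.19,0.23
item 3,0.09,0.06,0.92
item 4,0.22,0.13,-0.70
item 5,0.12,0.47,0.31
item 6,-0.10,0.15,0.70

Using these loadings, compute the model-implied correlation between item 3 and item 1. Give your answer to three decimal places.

r̂ = Σ λ_i·λ_j across factors = (0.09)(0.45) + (0.06)(-0.03) + (0.92)(0.10)
  = +0.0405 -0.0018 +0.0920 = 0.1307

0.131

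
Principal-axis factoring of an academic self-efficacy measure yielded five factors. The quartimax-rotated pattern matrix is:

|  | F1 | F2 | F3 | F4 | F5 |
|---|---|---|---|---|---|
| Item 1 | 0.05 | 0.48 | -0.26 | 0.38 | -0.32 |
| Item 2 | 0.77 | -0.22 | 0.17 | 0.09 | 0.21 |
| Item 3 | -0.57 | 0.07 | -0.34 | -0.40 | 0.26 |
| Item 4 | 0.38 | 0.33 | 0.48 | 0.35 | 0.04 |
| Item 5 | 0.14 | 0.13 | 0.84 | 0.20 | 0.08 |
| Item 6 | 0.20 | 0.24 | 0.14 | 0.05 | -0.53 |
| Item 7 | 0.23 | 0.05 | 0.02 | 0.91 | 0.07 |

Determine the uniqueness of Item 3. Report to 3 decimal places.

h² = (-0.57)² + 0.07² + (-0.34)² + (-0.40)² + 0.26² = 0.3249 + 0.0049 + 0.1156 + 0.1600 + 0.0676 = 0.6730
Uniqueness u² = 1 − h² = 1 − 0.6730 = 0.3270

0.327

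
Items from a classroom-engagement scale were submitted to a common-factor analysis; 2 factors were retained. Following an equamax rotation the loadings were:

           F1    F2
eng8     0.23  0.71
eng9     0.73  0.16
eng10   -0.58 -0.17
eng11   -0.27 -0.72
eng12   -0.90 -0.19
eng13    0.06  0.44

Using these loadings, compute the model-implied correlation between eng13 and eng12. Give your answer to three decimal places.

r̂ = Σ λ_i·λ_j across factors = (0.06)(-0.90) + (0.44)(-0.19)
  = -0.0540 -0.0836 = -0.1376

-0.138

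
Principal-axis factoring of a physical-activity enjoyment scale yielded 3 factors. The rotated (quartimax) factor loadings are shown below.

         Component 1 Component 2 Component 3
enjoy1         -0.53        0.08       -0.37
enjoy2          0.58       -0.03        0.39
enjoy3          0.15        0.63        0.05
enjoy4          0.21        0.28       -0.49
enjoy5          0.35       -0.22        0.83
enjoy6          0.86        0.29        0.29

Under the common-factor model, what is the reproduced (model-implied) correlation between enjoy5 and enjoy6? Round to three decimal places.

r̂ = Σ λ_i·λ_j across factors = (0.35)(0.86) + (-0.22)(0.29) + (0.83)(0.29)
  = +0.3010 -0.0638 +0.2407 = 0.4779

0.478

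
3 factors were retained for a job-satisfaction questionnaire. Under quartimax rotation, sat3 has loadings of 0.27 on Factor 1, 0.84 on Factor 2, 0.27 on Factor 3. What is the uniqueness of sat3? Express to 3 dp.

h² = 0.27² + 0.84² + 0.27² = 0.0729 + 0.7056 + 0.0729 = 0.8514
Uniqueness u² = 1 − h² = 1 − 0.8514 = 0.1486

0.149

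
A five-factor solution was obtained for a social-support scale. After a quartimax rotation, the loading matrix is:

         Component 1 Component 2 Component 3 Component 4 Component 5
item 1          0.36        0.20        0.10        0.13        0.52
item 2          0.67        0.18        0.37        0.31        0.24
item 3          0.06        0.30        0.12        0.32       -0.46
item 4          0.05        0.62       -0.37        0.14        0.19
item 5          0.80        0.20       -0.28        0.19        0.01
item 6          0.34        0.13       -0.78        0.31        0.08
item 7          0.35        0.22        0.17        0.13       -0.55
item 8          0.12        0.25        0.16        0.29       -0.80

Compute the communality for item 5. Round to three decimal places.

0.795

h² = 0.80² + 0.20² + (-0.28)² + 0.19² + 0.01² = 0.6400 + 0.0400 + 0.0784 + 0.0361 + 0.0001 = 0.7946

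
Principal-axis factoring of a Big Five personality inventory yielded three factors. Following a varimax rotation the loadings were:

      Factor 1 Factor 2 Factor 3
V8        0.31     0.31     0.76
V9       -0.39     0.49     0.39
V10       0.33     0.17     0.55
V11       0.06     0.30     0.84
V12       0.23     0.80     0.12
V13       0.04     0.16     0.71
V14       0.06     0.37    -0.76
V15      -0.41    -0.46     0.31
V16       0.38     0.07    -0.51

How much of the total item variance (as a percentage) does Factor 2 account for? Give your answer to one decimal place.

SS loadings for Factor 2 = 0.31² + 0.49² + 0.17² + 0.30² + 0.80² + 0.16² + 0.37² + (-0.46)² + 0.07² = 1.4741
With 9 standardized items, total variance = 9. Proportion = 1.4741/9 = 0.1638 → 16.38%.

16.4%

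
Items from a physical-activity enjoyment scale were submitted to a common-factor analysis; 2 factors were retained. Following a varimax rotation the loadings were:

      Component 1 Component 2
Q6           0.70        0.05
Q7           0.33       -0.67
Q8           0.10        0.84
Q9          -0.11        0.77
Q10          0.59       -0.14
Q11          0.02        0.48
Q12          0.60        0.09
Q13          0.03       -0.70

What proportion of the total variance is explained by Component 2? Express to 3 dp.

SS loadings for Component 2 = 0.05² + (-0.67)² + 0.84² + 0.77² + (-0.14)² + 0.48² + 0.09² + (-0.70)² = 2.4980
Proportion of variance = 2.4980 / 8 = 0.3122.

0.312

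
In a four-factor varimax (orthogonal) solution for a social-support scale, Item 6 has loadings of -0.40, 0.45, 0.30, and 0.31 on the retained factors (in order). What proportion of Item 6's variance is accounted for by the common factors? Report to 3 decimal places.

0.549

h² = (-0.40)² + 0.45² + 0.30² + 0.31² = 0.1600 + 0.2025 + 0.0900 + 0.0961 = 0.5486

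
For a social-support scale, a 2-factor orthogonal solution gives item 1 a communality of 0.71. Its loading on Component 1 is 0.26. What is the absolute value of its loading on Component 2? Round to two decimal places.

Under orthogonal rotation h² = Σλ², so λ_Component 2² = h² − (0.0676) = 0.71 − 0.0676 = 0.6424.
|λ| = √0.6424 = 0.8015.

0.80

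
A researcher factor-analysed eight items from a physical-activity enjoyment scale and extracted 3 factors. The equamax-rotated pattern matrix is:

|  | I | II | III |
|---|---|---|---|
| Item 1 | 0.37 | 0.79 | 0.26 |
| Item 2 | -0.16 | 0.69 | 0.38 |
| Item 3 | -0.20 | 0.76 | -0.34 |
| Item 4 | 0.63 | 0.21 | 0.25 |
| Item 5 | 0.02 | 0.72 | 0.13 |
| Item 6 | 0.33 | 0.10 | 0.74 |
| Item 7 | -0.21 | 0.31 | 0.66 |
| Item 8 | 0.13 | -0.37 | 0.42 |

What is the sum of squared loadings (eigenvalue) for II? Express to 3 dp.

SS loadings for II = 0.79² + 0.69² + 0.76² + 0.21² + 0.72² + 0.10² + 0.31² + (-0.37)² = 0.6241 + 0.4761 + 0.5776 + 0.0441 + 0.5184 + 0.0100 + 0.0961 + 0.1369 = 2.4833

2.483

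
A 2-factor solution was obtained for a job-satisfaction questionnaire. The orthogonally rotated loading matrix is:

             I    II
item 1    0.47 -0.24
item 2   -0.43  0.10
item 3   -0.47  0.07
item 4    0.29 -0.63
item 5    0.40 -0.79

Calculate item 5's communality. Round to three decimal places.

0.784

h² = 0.40² + (-0.79)² = 0.1600 + 0.6241 = 0.7841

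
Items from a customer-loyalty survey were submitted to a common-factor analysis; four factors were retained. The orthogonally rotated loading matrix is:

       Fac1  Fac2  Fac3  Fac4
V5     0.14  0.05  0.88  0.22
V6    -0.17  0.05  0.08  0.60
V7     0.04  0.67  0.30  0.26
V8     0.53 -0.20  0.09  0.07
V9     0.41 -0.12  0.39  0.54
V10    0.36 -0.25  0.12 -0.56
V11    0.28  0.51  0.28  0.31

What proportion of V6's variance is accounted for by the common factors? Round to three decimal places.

0.398

h² = (-0.17)² + 0.05² + 0.08² + 0.60² = 0.0289 + 0.0025 + 0.0064 + 0.3600 = 0.3978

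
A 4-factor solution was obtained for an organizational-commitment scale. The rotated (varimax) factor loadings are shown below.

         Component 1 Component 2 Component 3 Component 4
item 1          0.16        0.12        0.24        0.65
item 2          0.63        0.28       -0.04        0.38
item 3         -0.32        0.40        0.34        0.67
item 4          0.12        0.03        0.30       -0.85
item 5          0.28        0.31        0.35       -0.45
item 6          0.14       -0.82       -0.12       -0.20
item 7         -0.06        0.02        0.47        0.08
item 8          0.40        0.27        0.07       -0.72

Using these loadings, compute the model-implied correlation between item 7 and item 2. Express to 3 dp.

-0.021

r̂ = Σ λ_i·λ_j across factors = (-0.06)(0.63) + (0.02)(0.28) + (0.47)(-0.04) + (0.08)(0.38)
  = -0.0378 +0.0056 -0.0188 +0.0304 = -0.0206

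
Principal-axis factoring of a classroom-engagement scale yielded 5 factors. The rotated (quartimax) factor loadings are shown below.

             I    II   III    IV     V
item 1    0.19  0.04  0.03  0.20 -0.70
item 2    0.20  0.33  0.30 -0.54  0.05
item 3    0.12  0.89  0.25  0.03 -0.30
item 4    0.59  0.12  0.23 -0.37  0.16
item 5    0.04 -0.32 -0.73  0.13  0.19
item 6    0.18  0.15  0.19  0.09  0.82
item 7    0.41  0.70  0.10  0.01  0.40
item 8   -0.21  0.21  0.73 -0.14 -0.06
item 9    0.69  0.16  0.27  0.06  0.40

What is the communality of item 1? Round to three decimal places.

h² = 0.19² + 0.04² + 0.03² + 0.20² + (-0.70)² = 0.0361 + 0.0016 + 0.0009 + 0.0400 + 0.4900 = 0.5686

0.569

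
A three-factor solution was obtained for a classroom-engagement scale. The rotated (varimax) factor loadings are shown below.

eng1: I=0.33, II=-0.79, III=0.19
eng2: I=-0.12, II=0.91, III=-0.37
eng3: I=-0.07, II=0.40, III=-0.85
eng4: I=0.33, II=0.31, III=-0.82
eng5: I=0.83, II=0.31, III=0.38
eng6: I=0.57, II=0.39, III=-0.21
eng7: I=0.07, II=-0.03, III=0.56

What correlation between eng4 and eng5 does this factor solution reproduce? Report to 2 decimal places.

r̂ = Σ λ_i·λ_j across factors = (0.33)(0.83) + (0.31)(0.31) + (-0.82)(0.38)
  = +0.2739 +0.0961 -0.3116 = 0.0584

0.06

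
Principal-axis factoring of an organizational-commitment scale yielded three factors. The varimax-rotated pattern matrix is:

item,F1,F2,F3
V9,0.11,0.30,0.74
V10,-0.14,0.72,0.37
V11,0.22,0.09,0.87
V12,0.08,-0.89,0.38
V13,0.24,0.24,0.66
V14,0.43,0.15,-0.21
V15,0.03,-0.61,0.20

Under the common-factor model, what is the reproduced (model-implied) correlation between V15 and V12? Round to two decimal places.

0.62

r̂ = Σ λ_i·λ_j across factors = (0.03)(0.08) + (-0.61)(-0.89) + (0.20)(0.38)
  = +0.0024 +0.5429 +0.0760 = 0.6213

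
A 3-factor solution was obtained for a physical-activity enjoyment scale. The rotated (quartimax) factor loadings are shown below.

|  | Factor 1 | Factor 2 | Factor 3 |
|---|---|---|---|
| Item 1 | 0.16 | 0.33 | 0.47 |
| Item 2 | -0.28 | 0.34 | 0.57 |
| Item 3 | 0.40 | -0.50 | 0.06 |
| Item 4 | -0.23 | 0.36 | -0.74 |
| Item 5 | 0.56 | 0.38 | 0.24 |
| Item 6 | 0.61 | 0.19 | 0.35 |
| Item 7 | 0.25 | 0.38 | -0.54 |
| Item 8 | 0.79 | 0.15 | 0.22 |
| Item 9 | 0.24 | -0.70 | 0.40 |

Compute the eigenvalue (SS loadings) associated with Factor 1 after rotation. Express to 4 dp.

SS loadings for Factor 1 = 0.16² + (-0.28)² + 0.40² + (-0.23)² + 0.56² + 0.61² + 0.25² + 0.79² + 0.24² = 0.0256 + 0.0784 + 0.1600 + 0.0529 + 0.3136 + 0.3721 + 0.0625 + 0.6241 + 0.0576 = 1.7468

1.7468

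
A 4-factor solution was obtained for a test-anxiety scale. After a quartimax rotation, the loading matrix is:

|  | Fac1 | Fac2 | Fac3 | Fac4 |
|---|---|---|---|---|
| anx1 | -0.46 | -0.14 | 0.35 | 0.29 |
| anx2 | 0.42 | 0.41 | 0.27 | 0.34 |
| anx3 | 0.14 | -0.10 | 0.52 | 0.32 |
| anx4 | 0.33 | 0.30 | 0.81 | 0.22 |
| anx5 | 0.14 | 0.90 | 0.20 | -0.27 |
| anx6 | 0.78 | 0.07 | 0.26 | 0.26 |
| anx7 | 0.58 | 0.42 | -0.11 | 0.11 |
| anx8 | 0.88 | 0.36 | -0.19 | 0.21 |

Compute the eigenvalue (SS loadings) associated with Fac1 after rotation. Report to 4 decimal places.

2.2553

SS loadings for Fac1 = (-0.46)² + 0.42² + 0.14² + 0.33² + 0.14² + 0.78² + 0.58² + 0.88² = 0.2116 + 0.1764 + 0.0196 + 0.1089 + 0.0196 + 0.6084 + 0.3364 + 0.7744 = 2.2553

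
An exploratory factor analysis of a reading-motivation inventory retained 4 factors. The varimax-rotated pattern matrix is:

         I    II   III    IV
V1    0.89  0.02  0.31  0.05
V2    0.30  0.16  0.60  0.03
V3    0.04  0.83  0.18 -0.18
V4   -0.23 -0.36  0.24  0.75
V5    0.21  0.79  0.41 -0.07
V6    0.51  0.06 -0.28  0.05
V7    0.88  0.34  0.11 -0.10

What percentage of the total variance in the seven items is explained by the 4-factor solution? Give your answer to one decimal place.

71.8%

Communalities: 0.8911, 0.4765, 0.7553, 0.8026, 0.8412, 0.3446, 0.9121; Σh² = 5.0234.
Total variance with 7 standardized items is 7, so the solution explains 5.0234/7 = 0.7176 = 71.76%.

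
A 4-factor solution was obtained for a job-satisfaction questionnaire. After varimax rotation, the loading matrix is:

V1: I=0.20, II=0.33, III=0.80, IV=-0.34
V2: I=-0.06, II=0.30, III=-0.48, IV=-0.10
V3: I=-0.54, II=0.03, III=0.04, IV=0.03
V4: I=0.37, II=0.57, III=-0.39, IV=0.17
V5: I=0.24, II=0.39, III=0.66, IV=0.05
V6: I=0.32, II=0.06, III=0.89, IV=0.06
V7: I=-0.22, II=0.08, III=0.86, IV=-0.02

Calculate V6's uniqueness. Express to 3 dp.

0.098

h² = 0.32² + 0.06² + 0.89² + 0.06² = 0.1024 + 0.0036 + 0.7921 + 0.0036 = 0.9017
Uniqueness u² = 1 − h² = 1 − 0.9017 = 0.0983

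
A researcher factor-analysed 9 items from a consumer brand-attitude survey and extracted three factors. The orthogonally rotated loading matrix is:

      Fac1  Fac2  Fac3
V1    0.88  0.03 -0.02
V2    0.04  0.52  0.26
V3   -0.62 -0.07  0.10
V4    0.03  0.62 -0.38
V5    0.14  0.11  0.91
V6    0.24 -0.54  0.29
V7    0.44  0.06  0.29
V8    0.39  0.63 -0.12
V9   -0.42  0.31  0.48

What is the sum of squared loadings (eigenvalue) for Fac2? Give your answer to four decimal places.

1.4609

SS loadings for Fac2 = 0.03² + 0.52² + (-0.07)² + 0.62² + 0.11² + (-0.54)² + 0.06² + 0.63² + 0.31² = 0.0009 + 0.2704 + 0.0049 + 0.3844 + 0.0121 + 0.2916 + 0.0036 + 0.3969 + 0.0961 = 1.4609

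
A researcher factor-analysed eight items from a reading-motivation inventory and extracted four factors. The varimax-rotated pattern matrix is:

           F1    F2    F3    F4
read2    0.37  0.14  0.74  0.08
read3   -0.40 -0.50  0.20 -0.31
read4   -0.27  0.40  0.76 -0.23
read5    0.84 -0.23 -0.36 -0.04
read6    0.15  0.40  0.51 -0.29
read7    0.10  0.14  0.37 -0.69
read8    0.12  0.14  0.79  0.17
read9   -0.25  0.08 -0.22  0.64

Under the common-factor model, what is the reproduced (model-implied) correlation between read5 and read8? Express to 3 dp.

r̂ = Σ λ_i·λ_j across factors = (0.84)(0.12) + (-0.23)(0.14) + (-0.36)(0.79) + (-0.04)(0.17)
  = +0.1008 -0.0322 -0.2844 -0.0068 = -0.2226

-0.223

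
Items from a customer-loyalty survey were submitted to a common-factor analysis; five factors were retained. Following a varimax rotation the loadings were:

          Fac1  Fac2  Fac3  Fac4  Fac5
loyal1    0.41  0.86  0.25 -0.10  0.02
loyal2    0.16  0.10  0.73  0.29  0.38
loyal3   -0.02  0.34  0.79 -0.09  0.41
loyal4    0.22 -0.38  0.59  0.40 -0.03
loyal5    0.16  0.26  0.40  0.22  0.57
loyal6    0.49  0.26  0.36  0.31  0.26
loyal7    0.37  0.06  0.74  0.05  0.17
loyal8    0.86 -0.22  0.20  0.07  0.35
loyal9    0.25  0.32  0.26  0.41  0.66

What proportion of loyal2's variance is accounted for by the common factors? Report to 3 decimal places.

0.797

h² = 0.16² + 0.10² + 0.73² + 0.29² + 0.38² = 0.0256 + 0.0100 + 0.5329 + 0.0841 + 0.1444 = 0.7970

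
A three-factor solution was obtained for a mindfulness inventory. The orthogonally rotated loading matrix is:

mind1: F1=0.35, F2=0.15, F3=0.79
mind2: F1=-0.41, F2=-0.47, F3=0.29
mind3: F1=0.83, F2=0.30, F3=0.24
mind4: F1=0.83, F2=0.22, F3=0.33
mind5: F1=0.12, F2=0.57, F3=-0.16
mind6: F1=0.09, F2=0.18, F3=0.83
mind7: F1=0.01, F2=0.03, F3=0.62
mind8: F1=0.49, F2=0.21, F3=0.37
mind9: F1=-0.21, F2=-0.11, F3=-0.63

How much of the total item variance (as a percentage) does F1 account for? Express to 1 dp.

21.9%

SS loadings for F1 = 0.35² + (-0.41)² + 0.83² + 0.83² + 0.12² + 0.09² + 0.01² + 0.49² + (-0.21)² = 1.9752
With 9 standardized items, total variance = 9. Proportion = 1.9752/9 = 0.2195 → 21.95%.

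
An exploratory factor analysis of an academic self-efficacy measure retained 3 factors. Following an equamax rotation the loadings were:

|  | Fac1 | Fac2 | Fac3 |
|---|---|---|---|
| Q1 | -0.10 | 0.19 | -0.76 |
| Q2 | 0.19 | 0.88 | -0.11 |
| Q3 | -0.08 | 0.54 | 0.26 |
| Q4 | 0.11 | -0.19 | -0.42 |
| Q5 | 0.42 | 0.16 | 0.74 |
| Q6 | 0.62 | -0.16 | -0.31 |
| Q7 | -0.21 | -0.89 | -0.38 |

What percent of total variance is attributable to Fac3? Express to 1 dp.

SS loadings for Fac3 = (-0.76)² + (-0.11)² + 0.26² + (-0.42)² + 0.74² + (-0.31)² + (-0.38)² = 1.6218
With 7 standardized items, total variance = 7. Proportion = 1.6218/7 = 0.2317 → 23.17%.

23.2%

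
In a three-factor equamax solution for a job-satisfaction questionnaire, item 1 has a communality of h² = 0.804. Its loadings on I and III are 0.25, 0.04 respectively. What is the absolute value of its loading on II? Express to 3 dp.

0.860

Under orthogonal rotation h² = Σλ², so λ_II² = h² − (0.0641) = 0.804 − 0.0641 = 0.7399.
|λ| = √0.7399 = 0.8602.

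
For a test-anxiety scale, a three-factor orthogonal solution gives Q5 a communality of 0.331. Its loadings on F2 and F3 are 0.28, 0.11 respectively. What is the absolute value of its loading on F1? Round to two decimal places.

Under orthogonal rotation h² = Σλ², so λ_F1² = h² − (0.0905) = 0.331 − 0.0905 = 0.2405.
|λ| = √0.2405 = 0.4904.

0.49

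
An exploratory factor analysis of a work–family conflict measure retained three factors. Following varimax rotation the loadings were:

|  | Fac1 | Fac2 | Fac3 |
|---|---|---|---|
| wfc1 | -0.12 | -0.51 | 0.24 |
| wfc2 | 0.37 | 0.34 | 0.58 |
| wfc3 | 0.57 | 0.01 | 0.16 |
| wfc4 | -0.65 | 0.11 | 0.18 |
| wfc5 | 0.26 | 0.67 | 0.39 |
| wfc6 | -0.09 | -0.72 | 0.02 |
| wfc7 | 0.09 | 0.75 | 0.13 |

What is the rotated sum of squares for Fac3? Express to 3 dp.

SS loadings for Fac3 = 0.24² + 0.58² + 0.16² + 0.18² + 0.39² + 0.02² + 0.13² = 0.0576 + 0.3364 + 0.0256 + 0.0324 + 0.1521 + 0.0004 + 0.0169 = 0.6214

0.621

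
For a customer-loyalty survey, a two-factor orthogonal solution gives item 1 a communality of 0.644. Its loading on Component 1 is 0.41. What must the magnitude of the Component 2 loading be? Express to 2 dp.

0.69

Under orthogonal rotation h² = Σλ², so λ_Component 2² = h² − (0.1681) = 0.644 − 0.1681 = 0.4759.
|λ| = √0.4759 = 0.6899.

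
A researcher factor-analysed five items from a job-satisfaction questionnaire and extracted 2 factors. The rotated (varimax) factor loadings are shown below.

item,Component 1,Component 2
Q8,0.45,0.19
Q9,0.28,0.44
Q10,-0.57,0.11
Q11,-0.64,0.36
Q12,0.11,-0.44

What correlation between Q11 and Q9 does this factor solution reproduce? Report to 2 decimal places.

-0.02

r̂ = Σ λ_i·λ_j across factors = (-0.64)(0.28) + (0.36)(0.44)
  = -0.1792 +0.1584 = -0.0208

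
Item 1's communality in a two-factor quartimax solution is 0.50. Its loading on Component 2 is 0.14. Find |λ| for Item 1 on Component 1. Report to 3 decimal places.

0.693

Under orthogonal rotation h² = Σλ², so λ_Component 1² = h² − (0.0196) = 0.50 − 0.0196 = 0.4804.
|λ| = √0.4804 = 0.6931.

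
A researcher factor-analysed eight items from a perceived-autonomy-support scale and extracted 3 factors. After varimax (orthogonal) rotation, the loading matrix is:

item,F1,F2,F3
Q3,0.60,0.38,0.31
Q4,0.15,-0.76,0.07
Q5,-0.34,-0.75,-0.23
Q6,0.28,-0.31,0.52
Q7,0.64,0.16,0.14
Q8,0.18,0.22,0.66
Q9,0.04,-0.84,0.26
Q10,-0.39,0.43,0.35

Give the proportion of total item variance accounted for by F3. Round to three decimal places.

SS loadings for F3 = 0.31² + 0.07² + (-0.23)² + 0.52² + 0.14² + 0.66² + 0.26² + 0.35² = 1.0696
Proportion of variance = 1.0696 / 8 = 0.1337.

0.134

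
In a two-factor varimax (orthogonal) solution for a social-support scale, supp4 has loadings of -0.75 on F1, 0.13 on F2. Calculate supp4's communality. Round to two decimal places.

h² = (-0.75)² + 0.13² = 0.5625 + 0.0169 = 0.5794

0.58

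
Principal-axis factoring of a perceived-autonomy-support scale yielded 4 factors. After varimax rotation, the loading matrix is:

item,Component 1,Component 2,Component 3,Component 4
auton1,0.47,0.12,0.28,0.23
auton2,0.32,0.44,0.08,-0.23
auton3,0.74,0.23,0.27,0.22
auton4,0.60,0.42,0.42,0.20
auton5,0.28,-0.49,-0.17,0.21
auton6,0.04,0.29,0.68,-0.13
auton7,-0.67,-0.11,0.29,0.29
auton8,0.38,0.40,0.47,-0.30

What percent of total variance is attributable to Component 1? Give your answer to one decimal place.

23.8%

SS loadings for Component 1 = 0.47² + 0.32² + 0.74² + 0.60² + 0.28² + 0.04² + (-0.67)² + 0.38² = 1.9042
With 8 standardized items, total variance = 8. Proportion = 1.9042/8 = 0.2380 → 23.80%.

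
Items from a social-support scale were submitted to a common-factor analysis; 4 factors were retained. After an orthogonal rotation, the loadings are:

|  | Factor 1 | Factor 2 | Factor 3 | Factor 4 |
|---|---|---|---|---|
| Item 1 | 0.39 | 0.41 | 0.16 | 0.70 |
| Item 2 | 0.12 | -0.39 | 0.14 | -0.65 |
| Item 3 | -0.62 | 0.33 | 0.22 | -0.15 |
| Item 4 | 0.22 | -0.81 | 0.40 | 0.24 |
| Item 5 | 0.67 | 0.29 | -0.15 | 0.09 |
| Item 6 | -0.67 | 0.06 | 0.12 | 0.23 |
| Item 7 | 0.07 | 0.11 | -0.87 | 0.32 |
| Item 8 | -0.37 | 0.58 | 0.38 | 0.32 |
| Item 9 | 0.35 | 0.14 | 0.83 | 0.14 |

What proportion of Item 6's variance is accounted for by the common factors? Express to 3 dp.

0.520

h² = (-0.67)² + 0.06² + 0.12² + 0.23² = 0.4489 + 0.0036 + 0.0144 + 0.0529 = 0.5198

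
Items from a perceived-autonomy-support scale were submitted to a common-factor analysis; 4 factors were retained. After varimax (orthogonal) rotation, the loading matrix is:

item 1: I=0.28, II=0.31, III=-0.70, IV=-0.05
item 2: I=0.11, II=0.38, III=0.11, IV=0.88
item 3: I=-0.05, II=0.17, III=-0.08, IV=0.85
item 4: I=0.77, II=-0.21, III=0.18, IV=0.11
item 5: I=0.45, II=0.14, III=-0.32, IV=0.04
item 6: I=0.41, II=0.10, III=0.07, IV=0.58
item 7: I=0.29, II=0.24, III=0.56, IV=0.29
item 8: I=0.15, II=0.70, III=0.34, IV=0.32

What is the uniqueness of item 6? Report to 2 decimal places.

h² = 0.41² + 0.10² + 0.07² + 0.58² = 0.1681 + 0.0100 + 0.0049 + 0.3364 = 0.5194
Uniqueness u² = 1 − h² = 1 − 0.5194 = 0.4806

0.48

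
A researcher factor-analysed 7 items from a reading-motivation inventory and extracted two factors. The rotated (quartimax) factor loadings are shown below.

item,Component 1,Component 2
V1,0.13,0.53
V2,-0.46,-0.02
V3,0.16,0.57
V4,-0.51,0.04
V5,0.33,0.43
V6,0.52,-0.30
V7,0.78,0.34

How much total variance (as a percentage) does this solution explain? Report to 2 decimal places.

35.72%

SS loadings by factor: 1.5019, 0.9983; total = 2.5002.
Total variance with 7 standardized items is 7, so the solution explains 2.5002/7 = 0.3572 = 35.72%.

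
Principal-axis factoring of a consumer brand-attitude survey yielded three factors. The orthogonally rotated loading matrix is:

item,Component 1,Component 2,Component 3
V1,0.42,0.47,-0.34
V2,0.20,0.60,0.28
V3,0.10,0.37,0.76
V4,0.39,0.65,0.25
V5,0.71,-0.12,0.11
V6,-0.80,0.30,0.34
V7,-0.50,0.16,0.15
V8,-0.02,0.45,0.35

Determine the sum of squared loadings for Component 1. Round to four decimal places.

1.7730

SS loadings for Component 1 = 0.42² + 0.20² + 0.10² + 0.39² + 0.71² + (-0.80)² + (-0.50)² + (-0.02)² = 0.1764 + 0.0400 + 0.0100 + 0.1521 + 0.5041 + 0.6400 + 0.2500 + 0.0004 = 1.7730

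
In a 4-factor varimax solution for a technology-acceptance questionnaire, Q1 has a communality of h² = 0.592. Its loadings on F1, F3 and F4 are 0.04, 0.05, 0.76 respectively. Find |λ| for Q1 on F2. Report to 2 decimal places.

Under orthogonal rotation h² = Σλ², so λ_F2² = h² − (0.5817) = 0.592 − 0.5817 = 0.0103.
|λ| = √0.0103 = 0.1015.

0.10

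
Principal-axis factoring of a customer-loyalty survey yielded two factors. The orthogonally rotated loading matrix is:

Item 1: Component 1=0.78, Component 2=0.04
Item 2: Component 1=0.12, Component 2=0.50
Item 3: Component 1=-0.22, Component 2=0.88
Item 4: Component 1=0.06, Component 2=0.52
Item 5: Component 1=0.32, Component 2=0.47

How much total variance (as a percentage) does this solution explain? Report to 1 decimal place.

SS loadings by factor: 0.7772, 1.5173; total = 2.2945.
Total variance with 5 standardized items is 5, so the solution explains 2.2945/5 = 0.4589 = 45.89%.

45.9%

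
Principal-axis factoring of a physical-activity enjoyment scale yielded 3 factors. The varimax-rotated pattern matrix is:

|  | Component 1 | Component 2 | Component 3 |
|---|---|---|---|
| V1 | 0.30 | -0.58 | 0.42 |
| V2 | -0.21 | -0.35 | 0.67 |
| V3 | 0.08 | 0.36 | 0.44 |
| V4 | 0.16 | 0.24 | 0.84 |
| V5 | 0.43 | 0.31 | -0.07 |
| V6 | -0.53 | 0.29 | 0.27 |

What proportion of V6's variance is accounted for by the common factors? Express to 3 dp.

h² = (-0.53)² + 0.29² + 0.27² = 0.2809 + 0.0841 + 0.0729 = 0.4379

0.438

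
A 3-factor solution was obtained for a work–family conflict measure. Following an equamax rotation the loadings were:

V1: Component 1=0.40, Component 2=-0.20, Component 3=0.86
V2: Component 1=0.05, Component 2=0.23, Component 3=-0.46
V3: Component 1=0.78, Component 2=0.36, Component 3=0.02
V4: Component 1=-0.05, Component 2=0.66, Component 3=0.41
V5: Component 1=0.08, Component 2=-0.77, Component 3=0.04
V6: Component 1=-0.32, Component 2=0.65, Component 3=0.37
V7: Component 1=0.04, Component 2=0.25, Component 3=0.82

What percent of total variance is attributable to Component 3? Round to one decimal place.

SS loadings for Component 3 = 0.86² + (-0.46)² + 0.02² + 0.41² + 0.04² + 0.37² + 0.82² = 1.9306
With 7 standardized items, total variance = 7. Proportion = 1.9306/7 = 0.2758 → 27.58%.

27.6%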